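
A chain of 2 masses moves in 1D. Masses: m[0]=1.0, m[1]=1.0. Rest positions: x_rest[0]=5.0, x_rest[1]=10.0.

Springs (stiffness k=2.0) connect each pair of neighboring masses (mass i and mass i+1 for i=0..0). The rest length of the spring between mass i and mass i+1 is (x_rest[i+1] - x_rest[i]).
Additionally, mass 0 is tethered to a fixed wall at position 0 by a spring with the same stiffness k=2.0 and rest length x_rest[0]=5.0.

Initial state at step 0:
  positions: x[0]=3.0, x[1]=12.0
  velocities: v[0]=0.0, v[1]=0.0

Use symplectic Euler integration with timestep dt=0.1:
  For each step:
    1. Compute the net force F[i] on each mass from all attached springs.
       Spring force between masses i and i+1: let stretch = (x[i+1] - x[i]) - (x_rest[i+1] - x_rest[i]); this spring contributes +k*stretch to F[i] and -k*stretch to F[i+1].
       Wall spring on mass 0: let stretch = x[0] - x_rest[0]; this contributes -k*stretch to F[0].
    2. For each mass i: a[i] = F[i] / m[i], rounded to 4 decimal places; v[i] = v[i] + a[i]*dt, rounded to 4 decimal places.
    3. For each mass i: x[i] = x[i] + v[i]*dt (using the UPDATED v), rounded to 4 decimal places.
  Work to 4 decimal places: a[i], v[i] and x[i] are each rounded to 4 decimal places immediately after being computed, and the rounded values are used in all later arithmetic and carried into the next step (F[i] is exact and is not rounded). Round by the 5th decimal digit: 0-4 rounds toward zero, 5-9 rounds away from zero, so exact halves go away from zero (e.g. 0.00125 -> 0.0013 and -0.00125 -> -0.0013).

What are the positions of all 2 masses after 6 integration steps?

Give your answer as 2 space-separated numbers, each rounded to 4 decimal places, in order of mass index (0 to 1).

Answer: 5.0994 10.5830

Derivation:
Step 0: x=[3.0000 12.0000] v=[0.0000 0.0000]
Step 1: x=[3.1200 11.9200] v=[1.2000 -0.8000]
Step 2: x=[3.3536 11.7640] v=[2.3360 -1.5600]
Step 3: x=[3.6883 11.5398] v=[3.3474 -2.2421]
Step 4: x=[4.1063 11.2586] v=[4.1800 -2.8124]
Step 5: x=[4.5852 10.9343] v=[4.7892 -3.2429]
Step 6: x=[5.0994 10.5830] v=[5.1420 -3.5127]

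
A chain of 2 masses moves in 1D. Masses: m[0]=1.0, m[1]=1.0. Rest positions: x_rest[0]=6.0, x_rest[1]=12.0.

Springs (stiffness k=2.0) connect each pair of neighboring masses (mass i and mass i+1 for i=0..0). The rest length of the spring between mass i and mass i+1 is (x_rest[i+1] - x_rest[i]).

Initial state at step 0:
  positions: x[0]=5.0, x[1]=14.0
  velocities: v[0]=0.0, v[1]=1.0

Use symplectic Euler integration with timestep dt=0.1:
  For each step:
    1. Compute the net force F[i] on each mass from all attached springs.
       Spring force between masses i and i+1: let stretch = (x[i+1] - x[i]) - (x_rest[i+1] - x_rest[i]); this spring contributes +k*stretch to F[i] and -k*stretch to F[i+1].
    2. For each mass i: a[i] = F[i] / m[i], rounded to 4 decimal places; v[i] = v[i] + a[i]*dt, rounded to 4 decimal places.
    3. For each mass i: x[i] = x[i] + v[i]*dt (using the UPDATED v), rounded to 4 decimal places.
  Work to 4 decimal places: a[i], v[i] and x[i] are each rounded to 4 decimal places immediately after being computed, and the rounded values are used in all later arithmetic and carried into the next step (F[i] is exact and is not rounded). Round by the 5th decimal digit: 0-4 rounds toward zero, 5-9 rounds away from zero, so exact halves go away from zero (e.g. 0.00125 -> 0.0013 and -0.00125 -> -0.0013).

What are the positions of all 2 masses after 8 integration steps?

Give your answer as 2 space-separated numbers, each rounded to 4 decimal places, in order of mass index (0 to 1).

Answer: 6.8473 12.9527

Derivation:
Step 0: x=[5.0000 14.0000] v=[0.0000 1.0000]
Step 1: x=[5.0600 14.0400] v=[0.6000 0.4000]
Step 2: x=[5.1796 14.0204] v=[1.1960 -0.1960]
Step 3: x=[5.3560 13.9440] v=[1.7642 -0.7642]
Step 4: x=[5.5842 13.8158] v=[2.2818 -1.2818]
Step 5: x=[5.8570 13.6430] v=[2.7281 -1.7281]
Step 6: x=[6.1655 13.4345] v=[3.0853 -2.0853]
Step 7: x=[6.4994 13.2006] v=[3.3391 -2.3391]
Step 8: x=[6.8473 12.9527] v=[3.4793 -2.4793]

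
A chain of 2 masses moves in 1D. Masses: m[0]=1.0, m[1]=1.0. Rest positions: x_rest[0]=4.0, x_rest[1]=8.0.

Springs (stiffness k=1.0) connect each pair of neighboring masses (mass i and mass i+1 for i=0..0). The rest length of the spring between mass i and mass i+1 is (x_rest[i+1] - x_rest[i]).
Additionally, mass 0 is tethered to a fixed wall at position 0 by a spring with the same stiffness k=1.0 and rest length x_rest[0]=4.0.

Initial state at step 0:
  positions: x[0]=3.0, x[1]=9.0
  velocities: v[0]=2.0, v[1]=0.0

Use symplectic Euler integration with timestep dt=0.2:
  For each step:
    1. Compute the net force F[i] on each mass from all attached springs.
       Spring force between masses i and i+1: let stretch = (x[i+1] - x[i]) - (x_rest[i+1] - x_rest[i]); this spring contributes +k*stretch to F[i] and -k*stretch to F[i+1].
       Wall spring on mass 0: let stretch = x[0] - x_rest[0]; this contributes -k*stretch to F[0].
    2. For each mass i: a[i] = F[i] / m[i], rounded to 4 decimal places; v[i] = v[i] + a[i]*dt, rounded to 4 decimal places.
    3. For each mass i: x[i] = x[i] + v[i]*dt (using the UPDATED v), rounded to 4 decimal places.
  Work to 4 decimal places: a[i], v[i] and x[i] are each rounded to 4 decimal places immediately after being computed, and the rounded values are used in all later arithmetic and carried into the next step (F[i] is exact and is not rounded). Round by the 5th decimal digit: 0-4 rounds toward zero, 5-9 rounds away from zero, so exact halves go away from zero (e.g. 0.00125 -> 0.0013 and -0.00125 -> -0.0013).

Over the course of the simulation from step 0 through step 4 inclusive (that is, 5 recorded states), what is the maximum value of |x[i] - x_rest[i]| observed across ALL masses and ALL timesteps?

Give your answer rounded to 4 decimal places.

Answer: 1.3161

Derivation:
Step 0: x=[3.0000 9.0000] v=[2.0000 0.0000]
Step 1: x=[3.5200 8.9200] v=[2.6000 -0.4000]
Step 2: x=[4.1152 8.7840] v=[2.9760 -0.6800]
Step 3: x=[4.7325 8.6212] v=[3.0867 -0.8138]
Step 4: x=[5.3161 8.4629] v=[2.9179 -0.7915]
Max displacement = 1.3161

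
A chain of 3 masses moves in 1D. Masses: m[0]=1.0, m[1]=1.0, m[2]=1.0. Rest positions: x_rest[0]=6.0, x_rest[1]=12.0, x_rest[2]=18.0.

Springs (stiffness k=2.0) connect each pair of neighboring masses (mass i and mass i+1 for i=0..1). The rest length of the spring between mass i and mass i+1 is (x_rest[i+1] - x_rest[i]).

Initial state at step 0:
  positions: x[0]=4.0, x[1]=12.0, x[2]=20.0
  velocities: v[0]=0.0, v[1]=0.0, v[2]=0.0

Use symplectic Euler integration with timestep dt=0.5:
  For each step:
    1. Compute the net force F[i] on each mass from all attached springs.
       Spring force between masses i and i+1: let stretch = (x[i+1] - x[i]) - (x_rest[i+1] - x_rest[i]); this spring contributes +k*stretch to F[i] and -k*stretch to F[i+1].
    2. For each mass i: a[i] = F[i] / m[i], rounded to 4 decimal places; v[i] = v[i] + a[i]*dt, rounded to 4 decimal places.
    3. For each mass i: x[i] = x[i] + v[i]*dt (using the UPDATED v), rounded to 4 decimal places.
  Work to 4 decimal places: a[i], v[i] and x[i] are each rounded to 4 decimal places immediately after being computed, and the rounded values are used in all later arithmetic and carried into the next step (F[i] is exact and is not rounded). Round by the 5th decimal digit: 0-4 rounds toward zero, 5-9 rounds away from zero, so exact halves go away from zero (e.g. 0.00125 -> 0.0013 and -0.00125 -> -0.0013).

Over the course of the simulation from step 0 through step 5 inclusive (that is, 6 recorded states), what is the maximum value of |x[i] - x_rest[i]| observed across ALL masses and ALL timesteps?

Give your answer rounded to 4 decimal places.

Answer: 2.1250

Derivation:
Step 0: x=[4.0000 12.0000 20.0000] v=[0.0000 0.0000 0.0000]
Step 1: x=[5.0000 12.0000 19.0000] v=[2.0000 0.0000 -2.0000]
Step 2: x=[6.5000 12.0000 17.5000] v=[3.0000 0.0000 -3.0000]
Step 3: x=[7.7500 12.0000 16.2500] v=[2.5000 0.0000 -2.5000]
Step 4: x=[8.1250 12.0000 15.8750] v=[0.7500 0.0000 -0.7500]
Step 5: x=[7.4375 12.0000 16.5625] v=[-1.3750 0.0000 1.3750]
Max displacement = 2.1250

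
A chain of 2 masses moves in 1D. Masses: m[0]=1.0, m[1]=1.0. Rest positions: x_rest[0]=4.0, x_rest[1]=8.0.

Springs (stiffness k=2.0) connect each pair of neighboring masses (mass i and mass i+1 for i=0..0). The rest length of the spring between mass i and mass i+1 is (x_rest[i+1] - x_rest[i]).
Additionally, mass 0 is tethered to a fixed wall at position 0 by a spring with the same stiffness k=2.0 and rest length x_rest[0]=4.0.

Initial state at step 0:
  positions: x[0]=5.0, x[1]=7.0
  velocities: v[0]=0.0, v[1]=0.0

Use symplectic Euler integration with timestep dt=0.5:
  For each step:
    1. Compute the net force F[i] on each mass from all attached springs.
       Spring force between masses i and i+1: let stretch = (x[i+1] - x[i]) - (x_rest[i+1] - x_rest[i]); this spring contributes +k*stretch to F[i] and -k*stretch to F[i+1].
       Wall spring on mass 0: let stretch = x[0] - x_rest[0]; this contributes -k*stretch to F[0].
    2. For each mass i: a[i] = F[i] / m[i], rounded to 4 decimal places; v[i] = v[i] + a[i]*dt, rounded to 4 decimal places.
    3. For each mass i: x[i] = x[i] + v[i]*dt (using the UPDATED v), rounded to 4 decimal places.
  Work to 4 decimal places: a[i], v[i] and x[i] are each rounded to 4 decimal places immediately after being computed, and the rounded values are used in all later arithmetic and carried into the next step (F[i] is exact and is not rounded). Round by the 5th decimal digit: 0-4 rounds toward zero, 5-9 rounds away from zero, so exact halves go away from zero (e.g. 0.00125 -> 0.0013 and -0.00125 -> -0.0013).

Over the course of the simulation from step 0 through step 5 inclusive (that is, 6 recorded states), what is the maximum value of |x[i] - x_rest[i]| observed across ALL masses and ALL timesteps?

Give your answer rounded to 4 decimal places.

Answer: 1.5000

Derivation:
Step 0: x=[5.0000 7.0000] v=[0.0000 0.0000]
Step 1: x=[3.5000 8.0000] v=[-3.0000 2.0000]
Step 2: x=[2.5000 8.7500] v=[-2.0000 1.5000]
Step 3: x=[3.3750 8.3750] v=[1.7500 -0.7500]
Step 4: x=[5.0625 7.5000] v=[3.3750 -1.7500]
Step 5: x=[5.4375 7.4063] v=[0.7500 -0.1875]
Max displacement = 1.5000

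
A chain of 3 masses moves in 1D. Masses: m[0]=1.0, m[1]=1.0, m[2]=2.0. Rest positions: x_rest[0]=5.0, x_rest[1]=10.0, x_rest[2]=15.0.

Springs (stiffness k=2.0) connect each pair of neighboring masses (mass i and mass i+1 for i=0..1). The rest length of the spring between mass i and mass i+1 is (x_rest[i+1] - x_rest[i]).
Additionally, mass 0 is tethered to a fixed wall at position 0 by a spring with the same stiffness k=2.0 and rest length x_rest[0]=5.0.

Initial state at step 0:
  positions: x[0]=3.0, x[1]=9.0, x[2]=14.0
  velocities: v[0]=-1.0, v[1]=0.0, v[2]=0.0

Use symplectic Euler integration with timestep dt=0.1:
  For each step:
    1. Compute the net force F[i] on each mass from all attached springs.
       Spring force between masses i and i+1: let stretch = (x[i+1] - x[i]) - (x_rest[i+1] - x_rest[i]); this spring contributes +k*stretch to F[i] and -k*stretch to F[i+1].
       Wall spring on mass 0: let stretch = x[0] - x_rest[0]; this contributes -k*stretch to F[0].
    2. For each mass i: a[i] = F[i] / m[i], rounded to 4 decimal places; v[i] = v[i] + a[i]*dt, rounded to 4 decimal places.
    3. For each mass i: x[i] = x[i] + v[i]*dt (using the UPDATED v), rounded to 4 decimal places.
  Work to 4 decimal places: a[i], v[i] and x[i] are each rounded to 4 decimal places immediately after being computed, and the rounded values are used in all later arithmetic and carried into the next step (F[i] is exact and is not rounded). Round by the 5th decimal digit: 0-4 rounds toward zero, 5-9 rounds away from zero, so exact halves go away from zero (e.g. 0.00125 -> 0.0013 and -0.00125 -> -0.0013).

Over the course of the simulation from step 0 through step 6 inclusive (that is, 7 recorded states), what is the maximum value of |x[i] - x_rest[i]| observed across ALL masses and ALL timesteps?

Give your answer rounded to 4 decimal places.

Answer: 2.0400

Derivation:
Step 0: x=[3.0000 9.0000 14.0000] v=[-1.0000 0.0000 0.0000]
Step 1: x=[2.9600 8.9800 14.0000] v=[-0.4000 -0.2000 0.0000]
Step 2: x=[2.9812 8.9400 13.9998] v=[0.2120 -0.4000 -0.0020]
Step 3: x=[3.0620 8.8820 13.9990] v=[0.8075 -0.5798 -0.0080]
Step 4: x=[3.1979 8.8100 13.9970] v=[1.3591 -0.7204 -0.0197]
Step 5: x=[3.3821 8.7295 13.9932] v=[1.8419 -0.8054 -0.0384]
Step 6: x=[3.6056 8.6473 13.9867] v=[2.2350 -0.8221 -0.0648]
Max displacement = 2.0400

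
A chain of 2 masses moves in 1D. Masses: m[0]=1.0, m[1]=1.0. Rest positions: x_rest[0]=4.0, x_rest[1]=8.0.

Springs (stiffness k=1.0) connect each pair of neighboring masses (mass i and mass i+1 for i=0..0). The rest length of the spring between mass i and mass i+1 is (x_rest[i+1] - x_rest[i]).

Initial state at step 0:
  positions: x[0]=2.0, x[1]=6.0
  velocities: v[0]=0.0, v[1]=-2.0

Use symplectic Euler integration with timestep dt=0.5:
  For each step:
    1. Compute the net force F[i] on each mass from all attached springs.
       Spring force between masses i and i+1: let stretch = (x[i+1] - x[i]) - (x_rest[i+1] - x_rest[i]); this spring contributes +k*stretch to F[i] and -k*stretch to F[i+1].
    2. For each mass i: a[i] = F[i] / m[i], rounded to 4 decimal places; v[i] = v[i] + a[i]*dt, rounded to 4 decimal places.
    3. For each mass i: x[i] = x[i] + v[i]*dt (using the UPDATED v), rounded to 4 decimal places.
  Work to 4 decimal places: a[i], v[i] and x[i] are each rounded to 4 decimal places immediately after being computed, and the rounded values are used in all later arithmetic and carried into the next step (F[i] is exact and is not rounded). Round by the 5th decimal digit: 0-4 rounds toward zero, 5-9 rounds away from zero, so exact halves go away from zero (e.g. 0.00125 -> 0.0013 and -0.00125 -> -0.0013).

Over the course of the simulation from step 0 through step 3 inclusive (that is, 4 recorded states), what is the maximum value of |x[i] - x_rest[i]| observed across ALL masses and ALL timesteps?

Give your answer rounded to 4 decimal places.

Answer: 4.1250

Derivation:
Step 0: x=[2.0000 6.0000] v=[0.0000 -2.0000]
Step 1: x=[2.0000 5.0000] v=[0.0000 -2.0000]
Step 2: x=[1.7500 4.2500] v=[-0.5000 -1.5000]
Step 3: x=[1.1250 3.8750] v=[-1.2500 -0.7500]
Max displacement = 4.1250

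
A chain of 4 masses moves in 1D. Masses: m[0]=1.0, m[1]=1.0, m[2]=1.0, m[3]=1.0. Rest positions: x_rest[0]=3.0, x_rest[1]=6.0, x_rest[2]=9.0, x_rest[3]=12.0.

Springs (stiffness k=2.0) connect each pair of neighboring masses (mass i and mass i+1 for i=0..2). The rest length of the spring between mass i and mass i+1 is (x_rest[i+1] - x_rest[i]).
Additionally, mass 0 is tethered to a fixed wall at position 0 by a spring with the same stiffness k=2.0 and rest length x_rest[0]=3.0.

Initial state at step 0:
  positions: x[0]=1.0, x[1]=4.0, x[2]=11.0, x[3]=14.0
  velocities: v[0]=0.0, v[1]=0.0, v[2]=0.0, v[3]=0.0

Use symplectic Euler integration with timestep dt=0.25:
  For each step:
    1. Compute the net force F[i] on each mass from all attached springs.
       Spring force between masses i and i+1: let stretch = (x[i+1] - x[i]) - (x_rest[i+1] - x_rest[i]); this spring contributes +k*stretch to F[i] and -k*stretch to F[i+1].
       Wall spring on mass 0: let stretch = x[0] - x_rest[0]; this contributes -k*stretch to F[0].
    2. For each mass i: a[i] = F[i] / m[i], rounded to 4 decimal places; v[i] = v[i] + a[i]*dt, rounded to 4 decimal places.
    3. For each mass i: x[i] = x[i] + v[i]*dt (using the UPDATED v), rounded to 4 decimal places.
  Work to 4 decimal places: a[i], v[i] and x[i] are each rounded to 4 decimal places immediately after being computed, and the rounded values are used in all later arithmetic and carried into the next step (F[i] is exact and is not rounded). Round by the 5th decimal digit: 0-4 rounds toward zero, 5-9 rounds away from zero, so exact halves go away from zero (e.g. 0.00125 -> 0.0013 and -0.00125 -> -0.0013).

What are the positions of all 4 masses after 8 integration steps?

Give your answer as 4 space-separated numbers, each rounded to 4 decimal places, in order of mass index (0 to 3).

Answer: 5.6431 7.5576 9.9125 10.1487

Derivation:
Step 0: x=[1.0000 4.0000 11.0000 14.0000] v=[0.0000 0.0000 0.0000 0.0000]
Step 1: x=[1.2500 4.5000 10.5000 14.0000] v=[1.0000 2.0000 -2.0000 0.0000]
Step 2: x=[1.7500 5.3438 9.6875 13.9375] v=[2.0000 3.3750 -3.2500 -0.2500]
Step 3: x=[2.4805 6.2813 8.8633 13.7188] v=[2.9219 3.7500 -3.2969 -0.8750]
Step 4: x=[3.3760 7.0665 8.3233 13.2681] v=[3.5821 3.1406 -2.1602 -1.8028]
Step 5: x=[4.3109 7.5475 8.2443 12.5743] v=[3.7394 1.9238 -0.3162 -2.7752]
Step 6: x=[5.1115 7.7110 8.6194 11.7143] v=[3.2023 0.6539 1.5004 -3.4402]
Step 7: x=[5.5981 7.6631 9.2678 10.8424] v=[1.9463 -0.1917 2.5937 -3.4877]
Step 8: x=[5.6431 7.5576 9.9125 10.1487] v=[0.1798 -0.4219 2.5787 -2.7750]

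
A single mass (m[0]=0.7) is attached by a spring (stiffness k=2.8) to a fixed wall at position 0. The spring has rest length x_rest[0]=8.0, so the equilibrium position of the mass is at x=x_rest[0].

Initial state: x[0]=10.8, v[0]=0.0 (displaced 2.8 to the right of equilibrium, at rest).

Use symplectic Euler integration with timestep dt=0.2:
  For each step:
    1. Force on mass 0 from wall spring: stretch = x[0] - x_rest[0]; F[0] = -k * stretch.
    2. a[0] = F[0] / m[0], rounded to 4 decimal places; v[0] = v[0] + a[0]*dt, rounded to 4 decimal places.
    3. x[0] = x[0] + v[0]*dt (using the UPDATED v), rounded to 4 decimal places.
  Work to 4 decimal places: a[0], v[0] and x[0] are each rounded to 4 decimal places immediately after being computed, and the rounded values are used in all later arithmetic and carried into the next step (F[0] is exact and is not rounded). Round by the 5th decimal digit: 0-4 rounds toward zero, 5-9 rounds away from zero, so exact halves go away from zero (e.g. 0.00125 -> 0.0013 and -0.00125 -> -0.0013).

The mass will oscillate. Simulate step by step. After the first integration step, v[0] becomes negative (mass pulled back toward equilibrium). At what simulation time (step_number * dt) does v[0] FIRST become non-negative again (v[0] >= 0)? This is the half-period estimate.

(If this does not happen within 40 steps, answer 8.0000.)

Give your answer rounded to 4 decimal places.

Step 0: x=[10.8000] v=[0.0000]
Step 1: x=[10.3520] v=[-2.2400]
Step 2: x=[9.5277] v=[-4.1216]
Step 3: x=[8.4589] v=[-5.3438]
Step 4: x=[7.3167] v=[-5.7109]
Step 5: x=[6.2838] v=[-5.1643]
Step 6: x=[5.5255] v=[-3.7913]
Step 7: x=[5.1632] v=[-1.8117]
Step 8: x=[5.2547] v=[0.4577]
First v>=0 after going negative at step 8, time=1.6000

Answer: 1.6000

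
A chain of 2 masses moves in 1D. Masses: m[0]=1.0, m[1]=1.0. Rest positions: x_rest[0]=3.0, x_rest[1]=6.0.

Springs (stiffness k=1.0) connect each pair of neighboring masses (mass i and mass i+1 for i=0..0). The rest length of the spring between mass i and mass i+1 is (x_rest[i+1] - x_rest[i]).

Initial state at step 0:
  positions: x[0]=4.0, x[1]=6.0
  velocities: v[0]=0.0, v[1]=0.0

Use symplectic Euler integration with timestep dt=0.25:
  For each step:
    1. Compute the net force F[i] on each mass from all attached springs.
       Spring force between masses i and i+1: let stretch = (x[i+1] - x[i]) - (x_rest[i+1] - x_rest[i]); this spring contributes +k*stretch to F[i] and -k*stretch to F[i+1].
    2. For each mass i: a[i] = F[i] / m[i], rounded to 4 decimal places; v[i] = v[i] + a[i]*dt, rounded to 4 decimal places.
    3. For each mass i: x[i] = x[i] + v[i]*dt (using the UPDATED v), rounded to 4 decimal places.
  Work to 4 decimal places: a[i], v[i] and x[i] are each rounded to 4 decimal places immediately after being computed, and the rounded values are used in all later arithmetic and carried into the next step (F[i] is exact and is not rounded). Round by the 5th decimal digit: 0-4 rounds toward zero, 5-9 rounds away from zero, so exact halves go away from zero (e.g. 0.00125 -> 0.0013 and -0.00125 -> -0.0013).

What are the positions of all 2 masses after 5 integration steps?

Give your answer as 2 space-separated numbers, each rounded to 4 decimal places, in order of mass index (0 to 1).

Step 0: x=[4.0000 6.0000] v=[0.0000 0.0000]
Step 1: x=[3.9375 6.0625] v=[-0.2500 0.2500]
Step 2: x=[3.8203 6.1797] v=[-0.4688 0.4688]
Step 3: x=[3.6631 6.3370] v=[-0.6290 0.6290]
Step 4: x=[3.4855 6.5146] v=[-0.7105 0.7105]
Step 5: x=[3.3097 6.6904] v=[-0.7032 0.7032]

Answer: 3.3097 6.6904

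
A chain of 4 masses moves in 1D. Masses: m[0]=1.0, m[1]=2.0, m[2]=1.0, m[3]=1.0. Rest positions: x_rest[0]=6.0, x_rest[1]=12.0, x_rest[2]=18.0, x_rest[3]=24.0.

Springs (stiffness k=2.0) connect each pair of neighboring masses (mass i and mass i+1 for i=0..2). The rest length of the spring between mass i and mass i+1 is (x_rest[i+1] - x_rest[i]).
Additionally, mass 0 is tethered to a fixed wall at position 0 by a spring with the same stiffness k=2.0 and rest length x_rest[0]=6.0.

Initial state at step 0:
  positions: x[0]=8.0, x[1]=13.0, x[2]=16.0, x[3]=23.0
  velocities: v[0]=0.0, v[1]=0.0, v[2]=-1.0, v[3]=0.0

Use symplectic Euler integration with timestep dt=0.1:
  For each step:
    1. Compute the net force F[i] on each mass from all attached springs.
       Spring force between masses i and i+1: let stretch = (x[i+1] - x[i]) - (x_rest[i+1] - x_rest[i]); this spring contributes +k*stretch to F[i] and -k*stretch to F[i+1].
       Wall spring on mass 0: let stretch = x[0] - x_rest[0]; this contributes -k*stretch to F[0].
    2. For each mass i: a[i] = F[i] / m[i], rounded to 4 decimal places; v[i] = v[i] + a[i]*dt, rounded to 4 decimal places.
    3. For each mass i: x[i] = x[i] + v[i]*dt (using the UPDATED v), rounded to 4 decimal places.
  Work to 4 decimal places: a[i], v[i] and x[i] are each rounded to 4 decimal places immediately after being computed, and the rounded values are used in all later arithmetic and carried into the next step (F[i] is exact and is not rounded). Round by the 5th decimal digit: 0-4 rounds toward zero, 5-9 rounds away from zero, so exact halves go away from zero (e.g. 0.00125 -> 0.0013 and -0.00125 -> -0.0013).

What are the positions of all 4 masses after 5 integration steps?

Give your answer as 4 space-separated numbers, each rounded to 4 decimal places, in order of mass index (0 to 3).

Answer: 7.1677 12.7013 16.6413 22.7292

Derivation:
Step 0: x=[8.0000 13.0000 16.0000 23.0000] v=[0.0000 0.0000 -1.0000 0.0000]
Step 1: x=[7.9400 12.9800 15.9800 22.9800] v=[-0.6000 -0.2000 -0.2000 -0.2000]
Step 2: x=[7.8220 12.9396 16.0400 22.9400] v=[-1.1800 -0.4040 0.6000 -0.4000]
Step 3: x=[7.6499 12.8790 16.1760 22.8820] v=[-1.7209 -0.6057 1.3599 -0.5800]
Step 4: x=[7.4294 12.7991 16.3802 22.8099] v=[-2.2051 -0.7989 2.0417 -0.7212]
Step 5: x=[7.1677 12.7013 16.6413 22.7292] v=[-2.6170 -0.9778 2.6114 -0.8071]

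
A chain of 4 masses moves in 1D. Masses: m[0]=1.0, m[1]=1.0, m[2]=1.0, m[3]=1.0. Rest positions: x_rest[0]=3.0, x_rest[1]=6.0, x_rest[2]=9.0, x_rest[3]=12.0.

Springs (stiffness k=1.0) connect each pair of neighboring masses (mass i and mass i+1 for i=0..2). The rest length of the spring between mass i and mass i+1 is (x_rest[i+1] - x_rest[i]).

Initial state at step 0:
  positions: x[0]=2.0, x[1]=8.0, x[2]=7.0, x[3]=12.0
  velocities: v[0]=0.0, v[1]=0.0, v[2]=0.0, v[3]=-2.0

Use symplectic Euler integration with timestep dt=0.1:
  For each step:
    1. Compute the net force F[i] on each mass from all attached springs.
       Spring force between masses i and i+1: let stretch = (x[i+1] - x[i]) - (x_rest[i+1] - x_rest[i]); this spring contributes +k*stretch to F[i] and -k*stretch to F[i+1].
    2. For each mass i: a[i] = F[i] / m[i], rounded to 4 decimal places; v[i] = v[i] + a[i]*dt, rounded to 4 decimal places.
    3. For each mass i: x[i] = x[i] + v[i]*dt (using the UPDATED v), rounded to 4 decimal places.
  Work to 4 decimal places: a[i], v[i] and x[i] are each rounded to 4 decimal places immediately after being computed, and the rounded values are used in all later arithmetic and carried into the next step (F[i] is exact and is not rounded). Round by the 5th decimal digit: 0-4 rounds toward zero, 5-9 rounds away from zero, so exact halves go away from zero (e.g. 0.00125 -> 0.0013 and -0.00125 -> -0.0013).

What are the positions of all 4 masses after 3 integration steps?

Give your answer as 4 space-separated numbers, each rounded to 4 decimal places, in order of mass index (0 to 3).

Answer: 2.1750 7.5914 7.3416 11.2919

Derivation:
Step 0: x=[2.0000 8.0000 7.0000 12.0000] v=[0.0000 0.0000 0.0000 -2.0000]
Step 1: x=[2.0300 7.9300 7.0600 11.7800] v=[0.3000 -0.7000 0.6000 -2.2000]
Step 2: x=[2.0890 7.7923 7.1759 11.5428] v=[0.5900 -1.3770 1.1590 -2.3720]
Step 3: x=[2.1750 7.5914 7.3416 11.2919] v=[0.8603 -2.0090 1.6573 -2.5087]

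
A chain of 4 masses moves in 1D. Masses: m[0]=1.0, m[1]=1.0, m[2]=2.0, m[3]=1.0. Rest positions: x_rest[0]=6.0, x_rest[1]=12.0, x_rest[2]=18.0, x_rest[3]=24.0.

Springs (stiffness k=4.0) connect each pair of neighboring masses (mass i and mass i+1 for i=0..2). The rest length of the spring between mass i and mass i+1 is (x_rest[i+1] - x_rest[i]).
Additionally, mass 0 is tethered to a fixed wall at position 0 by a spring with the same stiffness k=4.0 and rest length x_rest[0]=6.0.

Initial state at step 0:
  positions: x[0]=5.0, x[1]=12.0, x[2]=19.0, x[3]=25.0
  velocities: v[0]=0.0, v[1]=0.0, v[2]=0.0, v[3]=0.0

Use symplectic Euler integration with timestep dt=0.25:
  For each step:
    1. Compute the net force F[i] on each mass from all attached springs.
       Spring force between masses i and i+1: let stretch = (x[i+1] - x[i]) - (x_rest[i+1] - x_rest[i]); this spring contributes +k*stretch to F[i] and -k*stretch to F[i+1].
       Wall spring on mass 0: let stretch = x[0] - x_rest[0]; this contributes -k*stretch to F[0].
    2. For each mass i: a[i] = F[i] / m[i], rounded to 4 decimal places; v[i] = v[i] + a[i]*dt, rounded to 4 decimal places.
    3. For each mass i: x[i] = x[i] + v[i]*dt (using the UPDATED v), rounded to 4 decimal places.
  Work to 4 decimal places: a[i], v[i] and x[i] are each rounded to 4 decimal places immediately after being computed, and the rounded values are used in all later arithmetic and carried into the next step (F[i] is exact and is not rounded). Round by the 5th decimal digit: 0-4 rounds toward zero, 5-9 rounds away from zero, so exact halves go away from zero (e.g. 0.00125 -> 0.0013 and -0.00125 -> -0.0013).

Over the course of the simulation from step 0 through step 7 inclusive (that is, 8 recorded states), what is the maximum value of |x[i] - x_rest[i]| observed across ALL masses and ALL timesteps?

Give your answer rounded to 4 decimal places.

Answer: 1.2566

Derivation:
Step 0: x=[5.0000 12.0000 19.0000 25.0000] v=[0.0000 0.0000 0.0000 0.0000]
Step 1: x=[5.5000 12.0000 18.8750 25.0000] v=[2.0000 0.0000 -0.5000 0.0000]
Step 2: x=[6.2500 12.0938 18.6563 24.9688] v=[3.0000 0.3750 -0.8750 -0.1250]
Step 3: x=[6.8985 12.3672 18.4063 24.8594] v=[2.5938 1.0937 -1.0000 -0.4375]
Step 4: x=[7.1895 12.7832 18.2081 24.6368] v=[1.1640 1.6641 -0.7930 -0.8906]
Step 5: x=[7.0816 13.1570 18.1353 24.3070] v=[-0.4318 1.4953 -0.2911 -1.3193]
Step 6: x=[6.7221 13.2566 18.2117 23.9343] v=[-1.4380 0.3982 0.3056 -1.4910]
Step 7: x=[6.3157 12.9613 18.3841 23.6309] v=[-1.6256 -1.1812 0.6894 -1.2136]
Max displacement = 1.2566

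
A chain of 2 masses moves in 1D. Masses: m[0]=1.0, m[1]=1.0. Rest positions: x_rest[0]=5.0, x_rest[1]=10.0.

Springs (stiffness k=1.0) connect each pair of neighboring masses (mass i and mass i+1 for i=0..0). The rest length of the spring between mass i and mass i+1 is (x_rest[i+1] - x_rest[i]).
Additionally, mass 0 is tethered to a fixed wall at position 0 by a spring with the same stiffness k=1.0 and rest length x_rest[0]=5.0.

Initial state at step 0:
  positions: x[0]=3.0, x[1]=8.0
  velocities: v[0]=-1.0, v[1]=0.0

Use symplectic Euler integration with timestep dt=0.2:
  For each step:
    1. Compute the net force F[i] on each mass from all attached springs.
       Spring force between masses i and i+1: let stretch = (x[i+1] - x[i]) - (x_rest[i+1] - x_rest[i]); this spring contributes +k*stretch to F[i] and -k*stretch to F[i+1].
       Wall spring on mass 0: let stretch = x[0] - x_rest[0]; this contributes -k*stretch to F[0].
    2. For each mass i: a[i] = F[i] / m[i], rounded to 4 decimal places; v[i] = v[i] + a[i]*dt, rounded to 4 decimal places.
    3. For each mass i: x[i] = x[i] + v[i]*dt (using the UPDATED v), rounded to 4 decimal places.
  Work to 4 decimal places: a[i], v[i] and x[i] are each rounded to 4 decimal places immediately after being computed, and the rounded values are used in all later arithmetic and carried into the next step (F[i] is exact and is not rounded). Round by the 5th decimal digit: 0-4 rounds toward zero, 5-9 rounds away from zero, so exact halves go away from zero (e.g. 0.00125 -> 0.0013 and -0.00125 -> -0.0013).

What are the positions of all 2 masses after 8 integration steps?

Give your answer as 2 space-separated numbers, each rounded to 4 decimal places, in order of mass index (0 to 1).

Step 0: x=[3.0000 8.0000] v=[-1.0000 0.0000]
Step 1: x=[2.8800 8.0000] v=[-0.6000 0.0000]
Step 2: x=[2.8496 7.9952] v=[-0.1520 -0.0240]
Step 3: x=[2.9110 7.9846] v=[0.3072 -0.0531]
Step 4: x=[3.0589 7.9710] v=[0.7397 -0.0678]
Step 5: x=[3.2810 7.9610] v=[1.1103 -0.0502]
Step 6: x=[3.5590 7.9638] v=[1.3901 0.0138]
Step 7: x=[3.8709 7.9904] v=[1.5593 0.1328]
Step 8: x=[4.1927 8.0522] v=[1.6090 0.3089]

Answer: 4.1927 8.0522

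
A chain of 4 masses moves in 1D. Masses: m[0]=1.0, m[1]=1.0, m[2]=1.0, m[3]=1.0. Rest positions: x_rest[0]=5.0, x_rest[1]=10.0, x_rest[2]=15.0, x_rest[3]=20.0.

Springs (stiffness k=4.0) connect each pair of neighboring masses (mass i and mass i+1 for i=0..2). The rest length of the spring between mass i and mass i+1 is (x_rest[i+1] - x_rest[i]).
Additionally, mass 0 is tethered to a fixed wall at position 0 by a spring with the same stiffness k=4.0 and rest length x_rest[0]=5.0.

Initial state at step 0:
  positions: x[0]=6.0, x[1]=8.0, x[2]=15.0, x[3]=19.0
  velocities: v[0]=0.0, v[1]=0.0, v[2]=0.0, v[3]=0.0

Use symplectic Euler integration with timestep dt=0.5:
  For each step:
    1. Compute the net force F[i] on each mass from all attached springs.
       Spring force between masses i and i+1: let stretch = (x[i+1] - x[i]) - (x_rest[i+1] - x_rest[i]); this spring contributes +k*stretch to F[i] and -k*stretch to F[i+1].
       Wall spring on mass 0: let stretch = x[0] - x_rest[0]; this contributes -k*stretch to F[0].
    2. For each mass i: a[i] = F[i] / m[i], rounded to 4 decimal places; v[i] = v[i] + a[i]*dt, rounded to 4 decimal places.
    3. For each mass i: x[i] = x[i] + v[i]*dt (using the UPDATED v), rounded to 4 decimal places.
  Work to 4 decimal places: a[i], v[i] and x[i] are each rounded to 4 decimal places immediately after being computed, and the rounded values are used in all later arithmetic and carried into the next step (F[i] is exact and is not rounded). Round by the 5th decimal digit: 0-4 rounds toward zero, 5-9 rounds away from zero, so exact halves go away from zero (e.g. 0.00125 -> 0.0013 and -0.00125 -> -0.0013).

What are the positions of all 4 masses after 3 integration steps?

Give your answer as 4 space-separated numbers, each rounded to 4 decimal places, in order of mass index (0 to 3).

Answer: 4.0000 12.0000 12.0000 21.0000

Derivation:
Step 0: x=[6.0000 8.0000 15.0000 19.0000] v=[0.0000 0.0000 0.0000 0.0000]
Step 1: x=[2.0000 13.0000 12.0000 20.0000] v=[-8.0000 10.0000 -6.0000 2.0000]
Step 2: x=[7.0000 6.0000 18.0000 18.0000] v=[10.0000 -14.0000 12.0000 -4.0000]
Step 3: x=[4.0000 12.0000 12.0000 21.0000] v=[-6.0000 12.0000 -12.0000 6.0000]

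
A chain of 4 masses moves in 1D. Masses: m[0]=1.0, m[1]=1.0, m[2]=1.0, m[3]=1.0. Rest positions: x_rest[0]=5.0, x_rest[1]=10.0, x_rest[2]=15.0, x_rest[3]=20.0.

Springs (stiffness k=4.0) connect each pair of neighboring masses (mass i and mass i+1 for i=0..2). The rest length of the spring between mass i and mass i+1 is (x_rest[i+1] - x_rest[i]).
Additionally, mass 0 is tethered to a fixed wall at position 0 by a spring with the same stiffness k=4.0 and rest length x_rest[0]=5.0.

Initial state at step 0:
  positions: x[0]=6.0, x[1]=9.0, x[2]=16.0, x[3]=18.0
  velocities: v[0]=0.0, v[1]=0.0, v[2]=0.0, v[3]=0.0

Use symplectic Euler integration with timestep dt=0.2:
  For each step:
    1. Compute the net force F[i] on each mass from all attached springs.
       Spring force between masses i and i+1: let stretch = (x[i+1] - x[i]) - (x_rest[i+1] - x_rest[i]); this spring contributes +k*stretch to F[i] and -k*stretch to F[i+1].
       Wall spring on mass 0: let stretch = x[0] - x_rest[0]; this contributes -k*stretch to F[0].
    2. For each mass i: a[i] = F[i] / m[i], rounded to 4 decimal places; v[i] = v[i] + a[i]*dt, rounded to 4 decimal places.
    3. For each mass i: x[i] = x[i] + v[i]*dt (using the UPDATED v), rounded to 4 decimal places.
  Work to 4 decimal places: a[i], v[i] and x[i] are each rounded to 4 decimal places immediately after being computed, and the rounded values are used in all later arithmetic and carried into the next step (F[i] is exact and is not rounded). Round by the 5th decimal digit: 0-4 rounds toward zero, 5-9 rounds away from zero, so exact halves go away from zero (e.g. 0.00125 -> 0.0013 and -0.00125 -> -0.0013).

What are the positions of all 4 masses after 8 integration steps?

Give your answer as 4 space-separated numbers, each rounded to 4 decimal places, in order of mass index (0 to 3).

Answer: 5.0016 7.8187 16.2506 19.7812

Derivation:
Step 0: x=[6.0000 9.0000 16.0000 18.0000] v=[0.0000 0.0000 0.0000 0.0000]
Step 1: x=[5.5200 9.6400 15.2000 18.4800] v=[-2.4000 3.2000 -4.0000 2.4000]
Step 2: x=[4.8160 10.5104 14.0352 19.2352] v=[-3.5200 4.3520 -5.8240 3.7760]
Step 3: x=[4.2525 11.0337 13.1384 19.9584] v=[-2.8173 2.6163 -4.4838 3.6160]
Step 4: x=[4.0936 10.8087 12.9961 20.3904] v=[-0.7943 -1.1249 -0.7116 2.1600]
Step 5: x=[4.3542 9.8593 13.6869 20.4393] v=[1.3029 -4.7471 3.4539 0.2446]
Step 6: x=[4.7989 8.6415 14.8456 20.2078] v=[2.2236 -6.0891 5.7937 -1.1573]
Step 7: x=[5.0906 7.8015 15.8696 19.9184] v=[1.4586 -4.1999 5.1202 -1.4471]
Step 8: x=[5.0016 7.8187 16.2506 19.7812] v=[-0.4452 0.0859 1.9048 -0.6861]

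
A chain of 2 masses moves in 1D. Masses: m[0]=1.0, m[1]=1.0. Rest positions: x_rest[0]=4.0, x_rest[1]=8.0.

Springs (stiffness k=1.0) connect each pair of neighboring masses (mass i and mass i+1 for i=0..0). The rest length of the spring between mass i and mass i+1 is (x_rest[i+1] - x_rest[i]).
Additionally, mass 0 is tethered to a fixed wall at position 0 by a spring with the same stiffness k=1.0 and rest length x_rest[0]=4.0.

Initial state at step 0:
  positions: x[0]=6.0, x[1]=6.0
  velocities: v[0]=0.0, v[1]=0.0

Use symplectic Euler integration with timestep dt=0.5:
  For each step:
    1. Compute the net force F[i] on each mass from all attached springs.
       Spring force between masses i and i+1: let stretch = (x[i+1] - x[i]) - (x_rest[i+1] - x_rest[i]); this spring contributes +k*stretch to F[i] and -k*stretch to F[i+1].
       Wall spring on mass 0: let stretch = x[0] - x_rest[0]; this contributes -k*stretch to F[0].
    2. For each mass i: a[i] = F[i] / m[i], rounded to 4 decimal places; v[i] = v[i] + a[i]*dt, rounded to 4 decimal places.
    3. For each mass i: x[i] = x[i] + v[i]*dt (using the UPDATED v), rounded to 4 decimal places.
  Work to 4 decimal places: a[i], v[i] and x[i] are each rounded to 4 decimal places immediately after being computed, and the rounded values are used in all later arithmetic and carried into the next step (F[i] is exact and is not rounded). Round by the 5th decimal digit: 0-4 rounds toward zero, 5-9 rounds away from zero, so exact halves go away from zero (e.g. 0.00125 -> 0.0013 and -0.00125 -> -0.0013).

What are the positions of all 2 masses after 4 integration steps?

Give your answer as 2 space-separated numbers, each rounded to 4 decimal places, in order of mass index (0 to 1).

Answer: 1.8360 9.2032

Derivation:
Step 0: x=[6.0000 6.0000] v=[0.0000 0.0000]
Step 1: x=[4.5000 7.0000] v=[-3.0000 2.0000]
Step 2: x=[2.5000 8.3750] v=[-4.0000 2.7500]
Step 3: x=[1.3438 9.2813] v=[-2.3125 1.8125]
Step 4: x=[1.8360 9.2032] v=[0.9844 -0.1563]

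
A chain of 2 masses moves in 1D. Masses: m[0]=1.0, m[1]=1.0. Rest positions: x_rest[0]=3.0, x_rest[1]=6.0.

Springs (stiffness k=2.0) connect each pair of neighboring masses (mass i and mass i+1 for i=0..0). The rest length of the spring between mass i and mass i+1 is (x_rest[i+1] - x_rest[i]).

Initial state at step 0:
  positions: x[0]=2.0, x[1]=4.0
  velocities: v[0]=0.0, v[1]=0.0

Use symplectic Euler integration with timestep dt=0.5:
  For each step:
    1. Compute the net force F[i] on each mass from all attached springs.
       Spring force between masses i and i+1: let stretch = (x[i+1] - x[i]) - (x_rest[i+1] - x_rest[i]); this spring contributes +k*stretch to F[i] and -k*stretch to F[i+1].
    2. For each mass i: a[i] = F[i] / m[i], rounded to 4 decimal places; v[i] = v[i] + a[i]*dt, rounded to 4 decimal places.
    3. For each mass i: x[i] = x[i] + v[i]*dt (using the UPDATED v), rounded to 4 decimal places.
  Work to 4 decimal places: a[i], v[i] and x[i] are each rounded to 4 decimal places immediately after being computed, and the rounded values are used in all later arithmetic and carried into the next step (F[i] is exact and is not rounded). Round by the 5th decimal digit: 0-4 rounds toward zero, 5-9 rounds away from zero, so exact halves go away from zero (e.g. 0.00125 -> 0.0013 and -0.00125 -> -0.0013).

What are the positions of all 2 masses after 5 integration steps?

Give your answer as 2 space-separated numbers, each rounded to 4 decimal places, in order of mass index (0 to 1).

Step 0: x=[2.0000 4.0000] v=[0.0000 0.0000]
Step 1: x=[1.5000 4.5000] v=[-1.0000 1.0000]
Step 2: x=[1.0000 5.0000] v=[-1.0000 1.0000]
Step 3: x=[1.0000 5.0000] v=[0.0000 0.0000]
Step 4: x=[1.5000 4.5000] v=[1.0000 -1.0000]
Step 5: x=[2.0000 4.0000] v=[1.0000 -1.0000]

Answer: 2.0000 4.0000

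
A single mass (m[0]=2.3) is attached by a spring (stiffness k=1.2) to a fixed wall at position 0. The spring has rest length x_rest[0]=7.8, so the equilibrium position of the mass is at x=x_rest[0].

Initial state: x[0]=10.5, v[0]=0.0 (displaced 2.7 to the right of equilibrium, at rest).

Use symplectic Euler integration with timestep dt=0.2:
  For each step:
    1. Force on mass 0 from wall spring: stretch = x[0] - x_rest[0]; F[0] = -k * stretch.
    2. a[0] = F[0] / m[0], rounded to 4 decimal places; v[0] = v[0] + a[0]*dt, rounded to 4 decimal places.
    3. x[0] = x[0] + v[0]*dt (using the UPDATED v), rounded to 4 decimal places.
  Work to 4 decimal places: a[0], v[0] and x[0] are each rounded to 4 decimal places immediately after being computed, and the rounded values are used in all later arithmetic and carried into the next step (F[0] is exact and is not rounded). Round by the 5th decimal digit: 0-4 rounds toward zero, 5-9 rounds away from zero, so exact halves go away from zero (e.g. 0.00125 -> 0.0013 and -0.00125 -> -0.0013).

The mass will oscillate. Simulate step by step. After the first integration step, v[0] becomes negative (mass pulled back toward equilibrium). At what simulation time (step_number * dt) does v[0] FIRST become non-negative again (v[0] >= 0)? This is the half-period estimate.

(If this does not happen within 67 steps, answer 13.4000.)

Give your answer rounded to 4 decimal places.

Answer: 4.4000

Derivation:
Step 0: x=[10.5000] v=[0.0000]
Step 1: x=[10.4437] v=[-0.2817]
Step 2: x=[10.3322] v=[-0.5576]
Step 3: x=[10.1678] v=[-0.8218]
Step 4: x=[9.9540] v=[-1.0689]
Step 5: x=[9.6953] v=[-1.2937]
Step 6: x=[9.3970] v=[-1.4915]
Step 7: x=[9.0654] v=[-1.6581]
Step 8: x=[8.7074] v=[-1.7901]
Step 9: x=[8.3304] v=[-1.8848]
Step 10: x=[7.9424] v=[-1.9401]
Step 11: x=[7.5514] v=[-1.9550]
Step 12: x=[7.1656] v=[-1.9291]
Step 13: x=[6.7930] v=[-1.8629]
Step 14: x=[6.4414] v=[-1.7578]
Step 15: x=[6.1182] v=[-1.6160]
Step 16: x=[5.8301] v=[-1.4405]
Step 17: x=[5.5831] v=[-1.2349]
Step 18: x=[5.3824] v=[-1.0036]
Step 19: x=[5.2321] v=[-0.7513]
Step 20: x=[5.1354] v=[-0.4833]
Step 21: x=[5.0943] v=[-0.2053]
Step 22: x=[5.1097] v=[0.0770]
First v>=0 after going negative at step 22, time=4.4000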